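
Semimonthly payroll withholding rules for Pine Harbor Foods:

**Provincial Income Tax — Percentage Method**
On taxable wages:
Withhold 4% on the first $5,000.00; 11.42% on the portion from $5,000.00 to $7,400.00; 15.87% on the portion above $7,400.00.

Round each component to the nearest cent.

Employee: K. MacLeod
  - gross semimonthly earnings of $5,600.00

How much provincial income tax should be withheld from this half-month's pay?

Provincial Income Tax: taxable = $5,600.00
  $200.00 + 11.42% × ($5,600.00 − $5,000.00) = $200.00 + 11.42% × $600.00 = $268.52

$268.52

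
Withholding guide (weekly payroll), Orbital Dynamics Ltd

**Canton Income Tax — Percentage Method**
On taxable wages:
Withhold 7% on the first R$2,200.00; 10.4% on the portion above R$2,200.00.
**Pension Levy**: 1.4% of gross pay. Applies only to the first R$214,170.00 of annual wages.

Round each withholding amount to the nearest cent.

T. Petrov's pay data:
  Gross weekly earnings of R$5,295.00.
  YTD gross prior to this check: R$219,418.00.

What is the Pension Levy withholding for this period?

R$0.00

Pension Levy: YTD R$219,418.00 ≥ cap R$214,170.00 → R$0.00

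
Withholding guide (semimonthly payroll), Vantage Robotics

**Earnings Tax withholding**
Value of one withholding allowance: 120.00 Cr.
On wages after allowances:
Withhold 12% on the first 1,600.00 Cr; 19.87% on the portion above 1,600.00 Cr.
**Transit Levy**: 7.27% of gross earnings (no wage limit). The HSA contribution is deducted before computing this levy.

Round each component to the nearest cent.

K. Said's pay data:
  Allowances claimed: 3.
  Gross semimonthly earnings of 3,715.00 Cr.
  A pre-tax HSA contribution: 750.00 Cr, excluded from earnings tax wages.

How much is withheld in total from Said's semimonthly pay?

Earnings Tax: taxable = 3,715.00 Cr − 750.00 Cr − 3×120.00 Cr = 2,605.00 Cr
  192.00 Cr + 19.87% × (2,605.00 Cr − 1,600.00 Cr) = 192.00 Cr + 19.87% × 1,005.00 Cr = 391.69 Cr
Transit Levy: 7.27% × 2,965.00 Cr = 215.56 Cr
Total: 391.69 Cr + 215.56 Cr = 607.25 Cr

607.25 Cr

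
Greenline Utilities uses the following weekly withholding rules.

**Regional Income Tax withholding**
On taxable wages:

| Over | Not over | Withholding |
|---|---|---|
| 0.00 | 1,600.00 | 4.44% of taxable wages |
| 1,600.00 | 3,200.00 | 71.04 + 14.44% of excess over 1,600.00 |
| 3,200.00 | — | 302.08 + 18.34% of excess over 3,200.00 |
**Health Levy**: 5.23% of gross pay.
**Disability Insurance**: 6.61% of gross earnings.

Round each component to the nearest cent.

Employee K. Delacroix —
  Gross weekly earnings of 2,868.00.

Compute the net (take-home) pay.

2,274.29

Regional Income Tax: taxable = 2,868.00
  71.04 + 14.44% × (2,868.00 − 1,600.00) = 71.04 + 14.44% × 1,268.00 = 254.14
Health Levy: 5.23% × 2,868.00 = 150.00
Disability Insurance: 6.61% × 2,868.00 = 189.57
Total withheld: 254.14 + 150.00 + 189.57 = 593.71
Net pay: 2,868.00 − 593.71 = 2,274.29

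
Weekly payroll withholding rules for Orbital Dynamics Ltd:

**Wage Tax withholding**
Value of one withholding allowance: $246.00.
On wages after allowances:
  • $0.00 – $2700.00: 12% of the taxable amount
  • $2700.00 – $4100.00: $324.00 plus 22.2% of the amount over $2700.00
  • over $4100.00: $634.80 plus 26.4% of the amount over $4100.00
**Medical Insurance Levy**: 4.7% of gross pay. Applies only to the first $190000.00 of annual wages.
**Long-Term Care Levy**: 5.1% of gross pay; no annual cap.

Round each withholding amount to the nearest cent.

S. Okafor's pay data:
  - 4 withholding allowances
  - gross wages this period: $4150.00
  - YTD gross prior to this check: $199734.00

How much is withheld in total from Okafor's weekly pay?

$639.10

Wage Tax: taxable = $4150.00 − 4×$246.00 = $3166.00
  $324.00 + 22.2% × ($3166.00 − $2700.00) = $324.00 + 22.2% × $466.00 = $427.45
Medical Insurance Levy: YTD $199734.00 ≥ cap $190000.00 → $0.00
Long-Term Care Levy: 5.1% × $4150.00 = $211.65
Total: $427.45 + $0.00 + $211.65 = $639.10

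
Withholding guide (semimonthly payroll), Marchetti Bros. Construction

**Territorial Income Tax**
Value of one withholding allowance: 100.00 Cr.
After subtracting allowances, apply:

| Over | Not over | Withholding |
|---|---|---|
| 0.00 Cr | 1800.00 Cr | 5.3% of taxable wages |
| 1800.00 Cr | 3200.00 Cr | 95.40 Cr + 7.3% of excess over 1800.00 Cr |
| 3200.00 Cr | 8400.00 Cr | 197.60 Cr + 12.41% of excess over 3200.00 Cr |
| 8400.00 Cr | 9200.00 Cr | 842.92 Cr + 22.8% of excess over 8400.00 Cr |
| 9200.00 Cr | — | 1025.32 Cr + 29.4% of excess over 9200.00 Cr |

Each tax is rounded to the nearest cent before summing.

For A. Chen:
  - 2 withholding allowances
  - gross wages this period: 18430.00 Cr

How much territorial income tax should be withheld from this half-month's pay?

Territorial Income Tax: taxable = 18430.00 Cr − 2×100.00 Cr = 18230.00 Cr
  1025.32 Cr + 29.4% × (18230.00 Cr − 9200.00 Cr) = 1025.32 Cr + 29.4% × 9030.00 Cr = 3680.14 Cr

3680.14 Cr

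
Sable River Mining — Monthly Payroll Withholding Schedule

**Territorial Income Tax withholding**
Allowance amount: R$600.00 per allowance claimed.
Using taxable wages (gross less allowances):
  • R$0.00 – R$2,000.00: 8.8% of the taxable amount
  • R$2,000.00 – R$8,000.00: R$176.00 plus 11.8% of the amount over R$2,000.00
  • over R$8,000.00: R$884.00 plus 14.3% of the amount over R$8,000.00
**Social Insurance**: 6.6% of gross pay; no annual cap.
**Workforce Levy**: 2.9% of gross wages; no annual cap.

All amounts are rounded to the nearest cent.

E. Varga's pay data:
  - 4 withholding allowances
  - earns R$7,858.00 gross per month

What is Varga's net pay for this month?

R$6,527.45

Territorial Income Tax: taxable = R$7,858.00 − 4×R$600.00 = R$5,458.00
  R$176.00 + 11.8% × (R$5,458.00 − R$2,000.00) = R$176.00 + 11.8% × R$3,458.00 = R$584.04
Social Insurance: 6.6% × R$7,858.00 = R$518.63
Workforce Levy: 2.9% × R$7,858.00 = R$227.88
Total withheld: R$584.04 + R$518.63 + R$227.88 = R$1,330.55
Net pay: R$7,858.00 − R$1,330.55 = R$6,527.45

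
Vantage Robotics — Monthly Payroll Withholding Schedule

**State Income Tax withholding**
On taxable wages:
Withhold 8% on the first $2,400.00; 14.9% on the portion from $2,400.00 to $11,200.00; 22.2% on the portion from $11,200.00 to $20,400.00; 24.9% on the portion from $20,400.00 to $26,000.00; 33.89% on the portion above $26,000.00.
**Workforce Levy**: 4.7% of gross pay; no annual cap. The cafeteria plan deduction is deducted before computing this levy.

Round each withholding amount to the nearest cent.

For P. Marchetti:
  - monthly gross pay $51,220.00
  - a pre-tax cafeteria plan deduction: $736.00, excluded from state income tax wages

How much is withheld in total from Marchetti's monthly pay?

State Income Tax: taxable = $51,220.00 − $736.00 = $50,484.00
  $4,940.00 + 33.89% × ($50,484.00 − $26,000.00) = $4,940.00 + 33.89% × $24,484.00 = $13,237.63
Workforce Levy: 4.7% × $50,484.00 = $2,372.75
Total: $13,237.63 + $2,372.75 = $15,610.38

$15,610.38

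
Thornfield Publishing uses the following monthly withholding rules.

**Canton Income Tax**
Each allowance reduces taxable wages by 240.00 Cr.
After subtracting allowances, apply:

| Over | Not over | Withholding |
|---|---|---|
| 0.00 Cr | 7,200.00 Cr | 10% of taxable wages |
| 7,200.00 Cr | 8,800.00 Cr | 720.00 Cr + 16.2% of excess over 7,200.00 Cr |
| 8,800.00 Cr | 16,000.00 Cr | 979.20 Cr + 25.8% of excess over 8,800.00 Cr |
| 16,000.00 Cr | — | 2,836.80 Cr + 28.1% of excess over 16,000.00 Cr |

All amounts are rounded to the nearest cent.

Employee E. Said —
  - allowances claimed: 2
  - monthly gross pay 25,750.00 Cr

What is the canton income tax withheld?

Canton Income Tax: taxable = 25,750.00 Cr − 2×240.00 Cr = 25,270.00 Cr
  2,836.80 Cr + 28.1% × (25,270.00 Cr − 16,000.00 Cr) = 2,836.80 Cr + 28.1% × 9,270.00 Cr = 5,441.67 Cr

5,441.67 Cr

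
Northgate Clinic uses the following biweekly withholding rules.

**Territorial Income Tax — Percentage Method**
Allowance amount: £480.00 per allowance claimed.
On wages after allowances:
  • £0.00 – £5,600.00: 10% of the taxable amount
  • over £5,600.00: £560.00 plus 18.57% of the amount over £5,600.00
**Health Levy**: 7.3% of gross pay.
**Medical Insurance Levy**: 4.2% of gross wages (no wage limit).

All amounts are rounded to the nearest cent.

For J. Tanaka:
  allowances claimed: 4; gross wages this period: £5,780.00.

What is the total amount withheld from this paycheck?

£1,050.70

Territorial Income Tax: taxable = £5,780.00 − 4×£480.00 = £3,860.00
  10% × £3,860.00 = £386.00
Health Levy: 7.3% × £5,780.00 = £421.94
Medical Insurance Levy: 4.2% × £5,780.00 = £242.76
Total: £386.00 + £421.94 + £242.76 = £1,050.70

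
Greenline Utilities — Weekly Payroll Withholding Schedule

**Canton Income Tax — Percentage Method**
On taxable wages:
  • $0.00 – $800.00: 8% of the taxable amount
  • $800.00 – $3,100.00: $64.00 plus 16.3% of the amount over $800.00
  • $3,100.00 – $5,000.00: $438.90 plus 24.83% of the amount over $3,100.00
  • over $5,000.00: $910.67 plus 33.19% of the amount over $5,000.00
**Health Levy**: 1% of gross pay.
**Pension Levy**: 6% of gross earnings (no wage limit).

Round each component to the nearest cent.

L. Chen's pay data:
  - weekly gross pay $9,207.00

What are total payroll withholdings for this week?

Canton Income Tax: taxable = $9,207.00
  $910.67 + 33.19% × ($9,207.00 − $5,000.00) = $910.67 + 33.19% × $4,207.00 = $2,306.97
Health Levy: 1% × $9,207.00 = $92.07
Pension Levy: 6% × $9,207.00 = $552.42
Total: $2,306.97 + $92.07 + $552.42 = $2,951.46

$2,951.46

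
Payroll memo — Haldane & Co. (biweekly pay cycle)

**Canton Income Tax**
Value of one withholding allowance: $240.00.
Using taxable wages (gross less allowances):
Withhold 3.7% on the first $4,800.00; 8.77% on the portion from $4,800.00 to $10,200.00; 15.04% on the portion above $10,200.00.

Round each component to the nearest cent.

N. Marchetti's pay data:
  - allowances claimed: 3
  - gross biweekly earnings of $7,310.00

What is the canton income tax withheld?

Canton Income Tax: taxable = $7,310.00 − 3×$240.00 = $6,590.00
  $177.60 + 8.77% × ($6,590.00 − $4,800.00) = $177.60 + 8.77% × $1,790.00 = $334.58

$334.58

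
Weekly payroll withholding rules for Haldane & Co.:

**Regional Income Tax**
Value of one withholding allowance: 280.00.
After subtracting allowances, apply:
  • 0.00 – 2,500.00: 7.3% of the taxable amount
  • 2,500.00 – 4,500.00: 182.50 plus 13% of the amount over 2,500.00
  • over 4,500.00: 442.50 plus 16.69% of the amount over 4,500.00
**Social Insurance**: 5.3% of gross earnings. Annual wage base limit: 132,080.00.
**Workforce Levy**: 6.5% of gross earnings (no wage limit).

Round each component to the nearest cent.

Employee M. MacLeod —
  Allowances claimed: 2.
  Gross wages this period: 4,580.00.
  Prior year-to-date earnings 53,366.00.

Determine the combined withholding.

Regional Income Tax: taxable = 4,580.00 − 2×280.00 = 4,020.00
  182.50 + 13% × (4,020.00 − 2,500.00) = 182.50 + 13% × 1,520.00 = 380.10
Social Insurance: 5.3% × 4,580.00 = 242.74
Workforce Levy: 6.5% × 4,580.00 = 297.70
Total: 380.10 + 242.74 + 297.70 = 920.54

920.54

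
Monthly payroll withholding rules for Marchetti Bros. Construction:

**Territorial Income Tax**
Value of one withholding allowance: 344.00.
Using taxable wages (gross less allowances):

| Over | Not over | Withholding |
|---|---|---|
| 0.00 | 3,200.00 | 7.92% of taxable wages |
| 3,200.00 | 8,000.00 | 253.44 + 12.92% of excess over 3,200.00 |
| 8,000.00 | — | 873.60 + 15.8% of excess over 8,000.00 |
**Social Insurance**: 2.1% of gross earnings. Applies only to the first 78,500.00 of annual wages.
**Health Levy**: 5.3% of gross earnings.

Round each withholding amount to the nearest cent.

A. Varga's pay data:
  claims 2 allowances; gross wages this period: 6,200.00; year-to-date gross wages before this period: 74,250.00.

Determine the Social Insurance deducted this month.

89.25

Social Insurance: cap 78,500.00 − YTD 74,250.00 = 4,250.00 subject; 2.1% × 4,250.00 = 89.25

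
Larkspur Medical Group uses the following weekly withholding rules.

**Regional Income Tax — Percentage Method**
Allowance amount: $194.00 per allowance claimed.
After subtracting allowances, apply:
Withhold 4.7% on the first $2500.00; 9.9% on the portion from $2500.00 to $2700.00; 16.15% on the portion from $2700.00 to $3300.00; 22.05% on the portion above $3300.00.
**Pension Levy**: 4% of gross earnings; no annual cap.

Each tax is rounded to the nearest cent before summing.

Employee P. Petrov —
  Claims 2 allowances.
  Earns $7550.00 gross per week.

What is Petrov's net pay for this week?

Regional Income Tax: taxable = $7550.00 − 2×$194.00 = $7162.00
  $234.20 + 22.05% × ($7162.00 − $3300.00) = $234.20 + 22.05% × $3862.00 = $1085.77
Pension Levy: 4% × $7550.00 = $302.00
Total withheld: $1085.77 + $302.00 = $1387.77
Net pay: $7550.00 − $1387.77 = $6162.23

$6162.23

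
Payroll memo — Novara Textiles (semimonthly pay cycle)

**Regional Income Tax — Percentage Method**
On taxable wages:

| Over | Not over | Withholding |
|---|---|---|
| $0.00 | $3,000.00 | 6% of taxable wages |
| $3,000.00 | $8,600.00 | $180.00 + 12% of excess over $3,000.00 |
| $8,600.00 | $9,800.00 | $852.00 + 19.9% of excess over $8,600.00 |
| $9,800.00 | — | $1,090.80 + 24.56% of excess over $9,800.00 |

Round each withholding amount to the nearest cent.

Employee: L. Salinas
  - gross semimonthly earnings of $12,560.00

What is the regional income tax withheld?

Regional Income Tax: taxable = $12,560.00
  $1,090.80 + 24.56% × ($12,560.00 − $9,800.00) = $1,090.80 + 24.56% × $2,760.00 = $1,768.66

$1,768.66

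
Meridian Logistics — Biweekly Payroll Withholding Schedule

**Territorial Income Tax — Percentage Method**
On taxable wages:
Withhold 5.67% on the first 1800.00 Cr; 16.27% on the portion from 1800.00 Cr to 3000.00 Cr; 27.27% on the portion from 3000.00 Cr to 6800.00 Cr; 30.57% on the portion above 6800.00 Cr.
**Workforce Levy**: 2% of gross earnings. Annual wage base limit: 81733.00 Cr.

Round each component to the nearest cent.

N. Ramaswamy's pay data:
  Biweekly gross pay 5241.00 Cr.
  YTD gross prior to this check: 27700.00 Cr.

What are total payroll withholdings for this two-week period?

1013.24 Cr

Territorial Income Tax: taxable = 5241.00 Cr
  297.30 Cr + 27.27% × (5241.00 Cr − 3000.00 Cr) = 297.30 Cr + 27.27% × 2241.00 Cr = 908.42 Cr
Workforce Levy: 2% × 5241.00 Cr = 104.82 Cr
Total: 908.42 Cr + 104.82 Cr = 1013.24 Cr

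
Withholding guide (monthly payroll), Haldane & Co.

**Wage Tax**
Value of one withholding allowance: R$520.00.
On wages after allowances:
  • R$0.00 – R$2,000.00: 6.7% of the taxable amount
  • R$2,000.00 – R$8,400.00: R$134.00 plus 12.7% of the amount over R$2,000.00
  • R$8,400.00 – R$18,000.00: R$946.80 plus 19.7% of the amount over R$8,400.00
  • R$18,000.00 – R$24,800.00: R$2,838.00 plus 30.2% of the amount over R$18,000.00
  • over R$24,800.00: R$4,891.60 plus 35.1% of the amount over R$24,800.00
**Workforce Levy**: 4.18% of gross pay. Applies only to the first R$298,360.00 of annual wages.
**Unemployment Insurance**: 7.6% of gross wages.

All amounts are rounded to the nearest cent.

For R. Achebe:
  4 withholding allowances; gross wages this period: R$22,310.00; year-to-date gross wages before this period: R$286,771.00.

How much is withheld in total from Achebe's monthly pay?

Wage Tax: taxable = R$22,310.00 − 4×R$520.00 = R$20,230.00
  R$2,838.00 + 30.2% × (R$20,230.00 − R$18,000.00) = R$2,838.00 + 30.2% × R$2,230.00 = R$3,511.46
Workforce Levy: cap R$298,360.00 − YTD R$286,771.00 = R$11,589.00 subject; 4.18% × R$11,589.00 = R$484.42
Unemployment Insurance: 7.6% × R$22,310.00 = R$1,695.56
Total: R$3,511.46 + R$484.42 + R$1,695.56 = R$5,691.44

R$5,691.44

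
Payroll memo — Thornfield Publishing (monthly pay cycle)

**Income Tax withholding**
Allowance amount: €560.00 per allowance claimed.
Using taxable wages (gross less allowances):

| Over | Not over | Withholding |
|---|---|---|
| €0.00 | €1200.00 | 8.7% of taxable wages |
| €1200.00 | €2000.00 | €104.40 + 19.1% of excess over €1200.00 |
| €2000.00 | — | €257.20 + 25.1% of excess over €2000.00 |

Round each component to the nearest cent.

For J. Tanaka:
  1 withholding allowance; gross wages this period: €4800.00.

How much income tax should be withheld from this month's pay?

Income Tax: taxable = €4800.00 − 1×€560.00 = €4240.00
  €257.20 + 25.1% × (€4240.00 − €2000.00) = €257.20 + 25.1% × €2240.00 = €819.44

€819.44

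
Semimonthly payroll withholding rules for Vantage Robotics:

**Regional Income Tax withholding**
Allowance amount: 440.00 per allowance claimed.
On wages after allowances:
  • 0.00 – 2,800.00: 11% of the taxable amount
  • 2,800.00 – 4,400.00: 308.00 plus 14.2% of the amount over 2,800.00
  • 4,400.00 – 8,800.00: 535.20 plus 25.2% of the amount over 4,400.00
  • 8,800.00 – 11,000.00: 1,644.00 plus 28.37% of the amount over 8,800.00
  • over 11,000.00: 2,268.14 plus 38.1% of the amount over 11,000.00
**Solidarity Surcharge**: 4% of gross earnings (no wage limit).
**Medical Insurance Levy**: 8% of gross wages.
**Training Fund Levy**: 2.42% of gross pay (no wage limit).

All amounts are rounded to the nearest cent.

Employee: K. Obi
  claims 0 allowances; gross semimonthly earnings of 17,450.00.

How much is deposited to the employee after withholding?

Regional Income Tax: taxable = 17,450.00
  2,268.14 + 38.1% × (17,450.00 − 11,000.00) = 2,268.14 + 38.1% × 6,450.00 = 4,725.59
Solidarity Surcharge: 4% × 17,450.00 = 698.00
Medical Insurance Levy: 8% × 17,450.00 = 1,396.00
Training Fund Levy: 2.42% × 17,450.00 = 422.29
Total withheld: 4,725.59 + 698.00 + 1,396.00 + 422.29 = 7,241.88
Net pay: 17,450.00 − 7,241.88 = 10,208.12

10,208.12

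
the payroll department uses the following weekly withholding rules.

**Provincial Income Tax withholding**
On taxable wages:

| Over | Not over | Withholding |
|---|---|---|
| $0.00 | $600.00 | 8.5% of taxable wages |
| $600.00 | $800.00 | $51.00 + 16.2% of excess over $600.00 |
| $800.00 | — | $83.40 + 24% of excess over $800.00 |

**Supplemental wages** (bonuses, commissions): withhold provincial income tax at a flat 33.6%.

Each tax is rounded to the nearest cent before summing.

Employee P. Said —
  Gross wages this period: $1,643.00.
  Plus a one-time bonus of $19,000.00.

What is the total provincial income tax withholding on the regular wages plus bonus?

$6,669.72

Provincial Income Tax: taxable = $1,643.00
  $83.40 + 24% × ($1,643.00 − $800.00) = $83.40 + 24% × $843.00 = $285.72
Supplemental (33.6% flat on bonus): 33.6% × $19,000.00 = $6,384.00
Total provincial income tax: $285.72 + $6,384.00 = $6,669.72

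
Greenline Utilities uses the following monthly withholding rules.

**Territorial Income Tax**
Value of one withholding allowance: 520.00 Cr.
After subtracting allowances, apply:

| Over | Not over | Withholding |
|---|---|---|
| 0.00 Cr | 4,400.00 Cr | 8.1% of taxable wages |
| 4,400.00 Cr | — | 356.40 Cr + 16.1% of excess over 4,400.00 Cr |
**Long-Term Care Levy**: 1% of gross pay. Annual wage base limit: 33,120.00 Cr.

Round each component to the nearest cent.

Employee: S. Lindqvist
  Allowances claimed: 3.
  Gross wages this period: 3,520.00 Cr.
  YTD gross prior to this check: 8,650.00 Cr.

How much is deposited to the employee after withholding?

Territorial Income Tax: taxable = 3,520.00 Cr − 3×520.00 Cr = 1,960.00 Cr
  8.1% × 1,960.00 Cr = 158.76 Cr
Long-Term Care Levy: 1% × 3,520.00 Cr = 35.20 Cr
Total withheld: 158.76 Cr + 35.20 Cr = 193.96 Cr
Net pay: 3,520.00 Cr − 193.96 Cr = 3,326.04 Cr

3,326.04 Cr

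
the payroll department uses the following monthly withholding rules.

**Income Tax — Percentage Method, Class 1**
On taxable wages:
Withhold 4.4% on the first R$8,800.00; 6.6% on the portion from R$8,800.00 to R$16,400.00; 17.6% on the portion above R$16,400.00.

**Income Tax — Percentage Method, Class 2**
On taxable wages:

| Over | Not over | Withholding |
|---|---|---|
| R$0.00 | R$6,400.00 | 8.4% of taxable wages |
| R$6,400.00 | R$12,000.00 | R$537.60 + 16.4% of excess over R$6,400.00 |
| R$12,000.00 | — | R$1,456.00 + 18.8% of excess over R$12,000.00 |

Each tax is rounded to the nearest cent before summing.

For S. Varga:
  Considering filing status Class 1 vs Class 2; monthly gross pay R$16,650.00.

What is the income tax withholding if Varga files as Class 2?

R$2,330.20

Income Tax (Class 2): taxable = R$16,650.00
  R$1,456.00 + 18.8% × (R$16,650.00 − R$12,000.00) = R$1,456.00 + 18.8% × R$4,650.00 = R$2,330.20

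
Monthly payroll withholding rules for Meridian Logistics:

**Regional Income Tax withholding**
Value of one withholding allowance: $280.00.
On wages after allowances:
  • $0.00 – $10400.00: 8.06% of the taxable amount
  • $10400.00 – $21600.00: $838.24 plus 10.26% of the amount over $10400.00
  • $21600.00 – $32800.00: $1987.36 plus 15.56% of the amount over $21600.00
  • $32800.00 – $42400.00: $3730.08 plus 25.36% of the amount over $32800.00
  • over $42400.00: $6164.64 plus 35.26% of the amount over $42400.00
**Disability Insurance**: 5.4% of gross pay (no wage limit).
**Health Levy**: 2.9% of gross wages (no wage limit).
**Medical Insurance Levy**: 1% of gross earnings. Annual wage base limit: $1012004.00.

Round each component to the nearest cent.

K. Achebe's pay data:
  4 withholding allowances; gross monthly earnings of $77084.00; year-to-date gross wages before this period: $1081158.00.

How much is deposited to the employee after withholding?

Regional Income Tax: taxable = $77084.00 − 4×$280.00 = $75964.00
  $6164.64 + 35.26% × ($75964.00 − $42400.00) = $6164.64 + 35.26% × $33564.00 = $17999.31
Disability Insurance: 5.4% × $77084.00 = $4162.54
Health Levy: 2.9% × $77084.00 = $2235.44
Medical Insurance Levy: YTD $1081158.00 ≥ cap $1012004.00 → $0.00
Total withheld: $17999.31 + $4162.54 + $2235.44 + $0.00 = $24397.29
Net pay: $77084.00 − $24397.29 = $52686.71

$52686.71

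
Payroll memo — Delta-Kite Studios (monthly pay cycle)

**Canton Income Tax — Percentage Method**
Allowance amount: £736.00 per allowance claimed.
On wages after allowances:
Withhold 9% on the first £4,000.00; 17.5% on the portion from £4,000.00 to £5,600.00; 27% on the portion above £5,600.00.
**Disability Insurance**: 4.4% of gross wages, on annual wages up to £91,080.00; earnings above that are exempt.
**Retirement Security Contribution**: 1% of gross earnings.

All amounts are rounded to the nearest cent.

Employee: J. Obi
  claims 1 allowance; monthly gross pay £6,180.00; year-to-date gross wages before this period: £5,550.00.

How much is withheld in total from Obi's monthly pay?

£946.42

Canton Income Tax: taxable = £6,180.00 − 1×£736.00 = £5,444.00
  £360.00 + 17.5% × (£5,444.00 − £4,000.00) = £360.00 + 17.5% × £1,444.00 = £612.70
Disability Insurance: 4.4% × £6,180.00 = £271.92
Retirement Security Contribution: 1% × £6,180.00 = £61.80
Total: £612.70 + £271.92 + £61.80 = £946.42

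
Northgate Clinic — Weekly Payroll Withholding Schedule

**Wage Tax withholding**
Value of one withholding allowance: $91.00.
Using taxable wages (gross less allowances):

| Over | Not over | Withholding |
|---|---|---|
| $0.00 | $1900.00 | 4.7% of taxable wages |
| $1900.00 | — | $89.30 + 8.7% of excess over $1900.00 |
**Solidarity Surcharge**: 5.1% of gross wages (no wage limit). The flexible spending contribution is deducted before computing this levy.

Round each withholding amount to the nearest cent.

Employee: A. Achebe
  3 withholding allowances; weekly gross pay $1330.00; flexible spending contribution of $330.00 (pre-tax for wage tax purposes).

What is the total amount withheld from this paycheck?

$85.17

Wage Tax: taxable = $1330.00 − $330.00 − 3×$91.00 = $727.00
  4.7% × $727.00 = $34.17
Solidarity Surcharge: 5.1% × $1000.00 = $51.00
Total: $34.17 + $51.00 = $85.17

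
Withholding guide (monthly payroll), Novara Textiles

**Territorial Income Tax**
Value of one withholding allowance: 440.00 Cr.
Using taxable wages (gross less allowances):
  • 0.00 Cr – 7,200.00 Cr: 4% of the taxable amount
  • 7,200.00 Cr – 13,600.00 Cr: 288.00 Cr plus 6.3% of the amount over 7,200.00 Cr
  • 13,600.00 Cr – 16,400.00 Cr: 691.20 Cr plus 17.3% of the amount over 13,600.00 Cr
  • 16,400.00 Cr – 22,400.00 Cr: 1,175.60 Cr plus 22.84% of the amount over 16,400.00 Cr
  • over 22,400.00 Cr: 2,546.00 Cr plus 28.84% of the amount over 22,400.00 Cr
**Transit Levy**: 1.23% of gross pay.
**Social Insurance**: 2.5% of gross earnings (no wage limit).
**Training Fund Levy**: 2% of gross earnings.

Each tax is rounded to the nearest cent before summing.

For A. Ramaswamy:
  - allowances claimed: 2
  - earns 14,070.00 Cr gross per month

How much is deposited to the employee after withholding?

Territorial Income Tax: taxable = 14,070.00 Cr − 2×440.00 Cr = 13,190.00 Cr
  288.00 Cr + 6.3% × (13,190.00 Cr − 7,200.00 Cr) = 288.00 Cr + 6.3% × 5,990.00 Cr = 665.37 Cr
Transit Levy: 1.23% × 14,070.00 Cr = 173.06 Cr
Social Insurance: 2.5% × 14,070.00 Cr = 351.75 Cr
Training Fund Levy: 2% × 14,070.00 Cr = 281.40 Cr
Total withheld: 665.37 Cr + 173.06 Cr + 351.75 Cr + 281.40 Cr = 1,471.58 Cr
Net pay: 14,070.00 Cr − 1,471.58 Cr = 12,598.42 Cr

12,598.42 Cr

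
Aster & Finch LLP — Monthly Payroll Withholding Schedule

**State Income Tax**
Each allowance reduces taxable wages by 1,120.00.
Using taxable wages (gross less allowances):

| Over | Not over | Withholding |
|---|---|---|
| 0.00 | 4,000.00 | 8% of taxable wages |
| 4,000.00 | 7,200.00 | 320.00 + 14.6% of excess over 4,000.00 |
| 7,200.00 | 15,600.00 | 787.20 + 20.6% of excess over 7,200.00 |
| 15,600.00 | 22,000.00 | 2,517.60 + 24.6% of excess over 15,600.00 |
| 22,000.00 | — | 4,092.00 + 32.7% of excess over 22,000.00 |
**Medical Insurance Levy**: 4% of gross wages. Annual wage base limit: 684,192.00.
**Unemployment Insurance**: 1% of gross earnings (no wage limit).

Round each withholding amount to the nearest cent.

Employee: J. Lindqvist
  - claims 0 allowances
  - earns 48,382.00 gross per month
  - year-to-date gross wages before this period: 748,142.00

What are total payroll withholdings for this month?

13,202.73

State Income Tax: taxable = 48,382.00
  4,092.00 + 32.7% × (48,382.00 − 22,000.00) = 4,092.00 + 32.7% × 26,382.00 = 12,718.91
Medical Insurance Levy: YTD 748,142.00 ≥ cap 684,192.00 → 0.00
Unemployment Insurance: 1% × 48,382.00 = 483.82
Total: 12,718.91 + 0.00 + 483.82 = 13,202.73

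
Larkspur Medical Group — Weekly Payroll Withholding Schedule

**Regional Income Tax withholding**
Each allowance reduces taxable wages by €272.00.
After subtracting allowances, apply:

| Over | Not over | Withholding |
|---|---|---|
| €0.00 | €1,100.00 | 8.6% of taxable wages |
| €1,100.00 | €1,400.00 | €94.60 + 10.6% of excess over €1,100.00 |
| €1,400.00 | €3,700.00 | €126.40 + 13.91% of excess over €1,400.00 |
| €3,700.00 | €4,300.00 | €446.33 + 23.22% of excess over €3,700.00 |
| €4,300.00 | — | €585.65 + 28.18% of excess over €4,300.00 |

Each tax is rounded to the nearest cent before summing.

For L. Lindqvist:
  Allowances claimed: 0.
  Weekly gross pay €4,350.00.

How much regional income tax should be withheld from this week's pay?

Regional Income Tax: taxable = €4,350.00
  €585.65 + 28.18% × (€4,350.00 − €4,300.00) = €585.65 + 28.18% × €50.00 = €599.74

€599.74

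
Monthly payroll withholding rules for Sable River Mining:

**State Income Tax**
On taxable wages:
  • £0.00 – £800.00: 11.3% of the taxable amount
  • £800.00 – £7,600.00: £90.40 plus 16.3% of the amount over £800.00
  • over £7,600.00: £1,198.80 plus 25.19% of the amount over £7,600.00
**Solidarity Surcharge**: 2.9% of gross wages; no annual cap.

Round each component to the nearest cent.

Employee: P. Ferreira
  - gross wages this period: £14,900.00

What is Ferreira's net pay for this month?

State Income Tax: taxable = £14,900.00
  £1,198.80 + 25.19% × (£14,900.00 − £7,600.00) = £1,198.80 + 25.19% × £7,300.00 = £3,037.67
Solidarity Surcharge: 2.9% × £14,900.00 = £432.10
Total withheld: £3,037.67 + £432.10 = £3,469.77
Net pay: £14,900.00 − £3,469.77 = £11,430.23

£11,430.23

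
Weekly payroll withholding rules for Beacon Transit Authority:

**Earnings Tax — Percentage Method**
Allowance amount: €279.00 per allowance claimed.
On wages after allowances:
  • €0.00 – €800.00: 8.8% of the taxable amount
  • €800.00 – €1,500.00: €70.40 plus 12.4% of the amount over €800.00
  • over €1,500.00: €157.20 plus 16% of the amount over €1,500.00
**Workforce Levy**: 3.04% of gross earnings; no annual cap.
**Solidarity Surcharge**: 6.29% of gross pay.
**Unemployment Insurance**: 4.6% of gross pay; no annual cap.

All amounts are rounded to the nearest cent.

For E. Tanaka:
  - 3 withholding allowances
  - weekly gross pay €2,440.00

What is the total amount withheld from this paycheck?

Earnings Tax: taxable = €2,440.00 − 3×€279.00 = €1,603.00
  €157.20 + 16% × (€1,603.00 − €1,500.00) = €157.20 + 16% × €103.00 = €173.68
Workforce Levy: 3.04% × €2,440.00 = €74.18
Solidarity Surcharge: 6.29% × €2,440.00 = €153.48
Unemployment Insurance: 4.6% × €2,440.00 = €112.24
Total: €173.68 + €74.18 + €153.48 + €112.24 = €513.58

€513.58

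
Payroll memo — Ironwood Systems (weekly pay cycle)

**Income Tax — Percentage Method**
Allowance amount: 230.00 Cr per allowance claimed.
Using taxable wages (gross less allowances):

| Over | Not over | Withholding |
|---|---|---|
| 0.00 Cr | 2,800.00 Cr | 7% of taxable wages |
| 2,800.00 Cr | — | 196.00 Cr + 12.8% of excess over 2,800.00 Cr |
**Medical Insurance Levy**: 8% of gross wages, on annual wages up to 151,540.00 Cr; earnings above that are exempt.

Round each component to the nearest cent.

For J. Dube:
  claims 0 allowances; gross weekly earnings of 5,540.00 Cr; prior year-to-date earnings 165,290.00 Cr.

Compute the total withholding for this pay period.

546.72 Cr

Income Tax: taxable = 5,540.00 Cr
  196.00 Cr + 12.8% × (5,540.00 Cr − 2,800.00 Cr) = 196.00 Cr + 12.8% × 2,740.00 Cr = 546.72 Cr
Medical Insurance Levy: YTD 165,290.00 Cr ≥ cap 151,540.00 Cr → 0.00 Cr
Total: 546.72 Cr + 0.00 Cr = 546.72 Cr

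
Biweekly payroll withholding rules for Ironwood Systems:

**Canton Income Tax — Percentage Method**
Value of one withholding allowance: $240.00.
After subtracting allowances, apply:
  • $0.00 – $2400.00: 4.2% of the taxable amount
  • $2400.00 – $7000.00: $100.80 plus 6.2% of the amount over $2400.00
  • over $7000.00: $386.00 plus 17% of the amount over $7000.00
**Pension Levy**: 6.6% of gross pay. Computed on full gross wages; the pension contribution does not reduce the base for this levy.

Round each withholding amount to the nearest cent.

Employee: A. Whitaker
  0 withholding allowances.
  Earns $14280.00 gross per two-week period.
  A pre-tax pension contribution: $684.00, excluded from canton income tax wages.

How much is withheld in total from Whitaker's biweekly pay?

Canton Income Tax: taxable = $14280.00 − $684.00 = $13596.00
  $386.00 + 17% × ($13596.00 − $7000.00) = $386.00 + 17% × $6596.00 = $1507.32
Pension Levy: 6.6% × $14280.00 = $942.48
Total: $1507.32 + $942.48 = $2449.80

$2449.80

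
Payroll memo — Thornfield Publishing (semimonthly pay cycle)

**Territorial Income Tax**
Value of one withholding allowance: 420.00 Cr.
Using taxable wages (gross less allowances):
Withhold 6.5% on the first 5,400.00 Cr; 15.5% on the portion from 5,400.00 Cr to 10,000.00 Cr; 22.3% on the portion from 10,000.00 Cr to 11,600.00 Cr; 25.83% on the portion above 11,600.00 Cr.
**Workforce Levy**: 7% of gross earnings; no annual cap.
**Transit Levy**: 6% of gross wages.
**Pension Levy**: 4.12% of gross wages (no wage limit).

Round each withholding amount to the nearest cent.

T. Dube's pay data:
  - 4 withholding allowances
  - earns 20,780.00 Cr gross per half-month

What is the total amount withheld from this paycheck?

6,915.59 Cr

Territorial Income Tax: taxable = 20,780.00 Cr − 4×420.00 Cr = 19,100.00 Cr
  1,420.80 Cr + 25.83% × (19,100.00 Cr − 11,600.00 Cr) = 1,420.80 Cr + 25.83% × 7,500.00 Cr = 3,358.05 Cr
Workforce Levy: 7% × 20,780.00 Cr = 1,454.60 Cr
Transit Levy: 6% × 20,780.00 Cr = 1,246.80 Cr
Pension Levy: 4.12% × 20,780.00 Cr = 856.14 Cr
Total: 3,358.05 Cr + 1,454.60 Cr + 1,246.80 Cr + 856.14 Cr = 6,915.59 Cr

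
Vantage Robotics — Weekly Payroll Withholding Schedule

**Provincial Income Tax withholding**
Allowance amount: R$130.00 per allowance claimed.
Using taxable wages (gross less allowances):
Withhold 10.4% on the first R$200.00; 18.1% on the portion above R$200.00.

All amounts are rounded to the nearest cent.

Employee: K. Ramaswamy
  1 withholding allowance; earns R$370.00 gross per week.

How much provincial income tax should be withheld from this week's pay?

Provincial Income Tax: taxable = R$370.00 − 1×R$130.00 = R$240.00
  R$20.80 + 18.1% × (R$240.00 − R$200.00) = R$20.80 + 18.1% × R$40.00 = R$28.04

R$28.04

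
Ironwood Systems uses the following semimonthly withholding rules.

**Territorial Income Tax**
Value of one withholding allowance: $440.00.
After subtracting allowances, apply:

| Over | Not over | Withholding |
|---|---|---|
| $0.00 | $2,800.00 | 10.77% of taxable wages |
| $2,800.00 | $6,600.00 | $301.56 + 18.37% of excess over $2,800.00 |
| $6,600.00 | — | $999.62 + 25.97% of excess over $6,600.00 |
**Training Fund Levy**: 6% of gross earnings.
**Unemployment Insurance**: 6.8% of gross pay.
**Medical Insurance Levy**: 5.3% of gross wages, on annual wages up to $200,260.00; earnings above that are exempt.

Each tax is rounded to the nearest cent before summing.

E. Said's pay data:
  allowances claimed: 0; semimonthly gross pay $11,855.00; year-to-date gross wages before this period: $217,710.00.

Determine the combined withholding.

Territorial Income Tax: taxable = $11,855.00
  $999.62 + 25.97% × ($11,855.00 − $6,600.00) = $999.62 + 25.97% × $5,255.00 = $2,364.34
Training Fund Levy: 6% × $11,855.00 = $711.30
Unemployment Insurance: 6.8% × $11,855.00 = $806.14
Medical Insurance Levy: YTD $217,710.00 ≥ cap $200,260.00 → $0.00
Total: $2,364.34 + $711.30 + $806.14 + $0.00 = $3,881.78

$3,881.78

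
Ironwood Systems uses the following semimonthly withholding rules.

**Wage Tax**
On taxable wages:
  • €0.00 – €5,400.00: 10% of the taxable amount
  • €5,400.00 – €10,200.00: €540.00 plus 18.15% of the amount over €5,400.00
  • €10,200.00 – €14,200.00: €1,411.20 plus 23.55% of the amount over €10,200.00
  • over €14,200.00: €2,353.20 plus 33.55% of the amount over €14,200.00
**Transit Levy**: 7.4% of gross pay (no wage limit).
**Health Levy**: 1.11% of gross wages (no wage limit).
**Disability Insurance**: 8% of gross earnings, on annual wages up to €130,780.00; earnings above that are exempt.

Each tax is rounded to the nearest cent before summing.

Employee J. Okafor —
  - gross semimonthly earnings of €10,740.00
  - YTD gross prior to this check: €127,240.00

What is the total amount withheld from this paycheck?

Wage Tax: taxable = €10,740.00
  €1,411.20 + 23.55% × (€10,740.00 − €10,200.00) = €1,411.20 + 23.55% × €540.00 = €1,538.37
Transit Levy: 7.4% × €10,740.00 = €794.76
Health Levy: 1.11% × €10,740.00 = €119.21
Disability Insurance: cap €130,780.00 − YTD €127,240.00 = €3,540.00 subject; 8% × €3,540.00 = €283.20
Total: €1,538.37 + €794.76 + €119.21 + €283.20 = €2,735.54

€2,735.54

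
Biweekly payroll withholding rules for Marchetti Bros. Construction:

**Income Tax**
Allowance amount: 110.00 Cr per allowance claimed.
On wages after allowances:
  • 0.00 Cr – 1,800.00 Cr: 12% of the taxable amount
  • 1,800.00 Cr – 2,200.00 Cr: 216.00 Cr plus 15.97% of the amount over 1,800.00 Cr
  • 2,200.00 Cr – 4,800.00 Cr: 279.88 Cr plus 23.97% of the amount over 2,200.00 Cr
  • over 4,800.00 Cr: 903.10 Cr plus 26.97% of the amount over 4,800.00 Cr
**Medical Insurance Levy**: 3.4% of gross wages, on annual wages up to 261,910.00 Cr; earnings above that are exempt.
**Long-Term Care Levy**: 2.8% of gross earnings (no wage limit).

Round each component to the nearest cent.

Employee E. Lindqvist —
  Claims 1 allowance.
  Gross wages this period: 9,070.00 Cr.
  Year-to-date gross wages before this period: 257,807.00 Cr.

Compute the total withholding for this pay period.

2,418.51 Cr

Income Tax: taxable = 9,070.00 Cr − 1×110.00 Cr = 8,960.00 Cr
  903.10 Cr + 26.97% × (8,960.00 Cr − 4,800.00 Cr) = 903.10 Cr + 26.97% × 4,160.00 Cr = 2,025.05 Cr
Medical Insurance Levy: cap 261,910.00 Cr − YTD 257,807.00 Cr = 4,103.00 Cr subject; 3.4% × 4,103.00 Cr = 139.50 Cr
Long-Term Care Levy: 2.8% × 9,070.00 Cr = 253.96 Cr
Total: 2,025.05 Cr + 139.50 Cr + 253.96 Cr = 2,418.51 Cr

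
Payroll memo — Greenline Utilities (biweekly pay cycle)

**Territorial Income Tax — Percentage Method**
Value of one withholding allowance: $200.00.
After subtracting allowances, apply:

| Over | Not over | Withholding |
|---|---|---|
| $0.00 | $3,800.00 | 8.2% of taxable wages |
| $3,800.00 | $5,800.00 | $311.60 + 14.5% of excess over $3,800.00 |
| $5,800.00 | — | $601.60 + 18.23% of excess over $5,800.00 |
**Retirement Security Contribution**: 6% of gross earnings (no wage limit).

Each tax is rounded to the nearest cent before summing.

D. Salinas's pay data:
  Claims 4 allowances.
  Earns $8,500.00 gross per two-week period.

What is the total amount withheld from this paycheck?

Territorial Income Tax: taxable = $8,500.00 − 4×$200.00 = $7,700.00
  $601.60 + 18.23% × ($7,700.00 − $5,800.00) = $601.60 + 18.23% × $1,900.00 = $947.97
Retirement Security Contribution: 6% × $8,500.00 = $510.00
Total: $947.97 + $510.00 = $1,457.97

$1,457.97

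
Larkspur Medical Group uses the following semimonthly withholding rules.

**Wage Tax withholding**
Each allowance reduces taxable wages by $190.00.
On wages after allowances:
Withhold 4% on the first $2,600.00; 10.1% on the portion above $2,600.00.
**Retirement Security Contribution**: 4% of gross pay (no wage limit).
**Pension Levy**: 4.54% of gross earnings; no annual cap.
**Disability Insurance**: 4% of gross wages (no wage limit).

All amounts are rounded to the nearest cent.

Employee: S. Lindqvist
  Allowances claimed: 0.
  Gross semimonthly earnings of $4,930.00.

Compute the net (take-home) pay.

$3,972.45

Wage Tax: taxable = $4,930.00
  $104.00 + 10.1% × ($4,930.00 − $2,600.00) = $104.00 + 10.1% × $2,330.00 = $339.33
Retirement Security Contribution: 4% × $4,930.00 = $197.20
Pension Levy: 4.54% × $4,930.00 = $223.82
Disability Insurance: 4% × $4,930.00 = $197.20
Total withheld: $339.33 + $197.20 + $223.82 + $197.20 = $957.55
Net pay: $4,930.00 − $957.55 = $3,972.45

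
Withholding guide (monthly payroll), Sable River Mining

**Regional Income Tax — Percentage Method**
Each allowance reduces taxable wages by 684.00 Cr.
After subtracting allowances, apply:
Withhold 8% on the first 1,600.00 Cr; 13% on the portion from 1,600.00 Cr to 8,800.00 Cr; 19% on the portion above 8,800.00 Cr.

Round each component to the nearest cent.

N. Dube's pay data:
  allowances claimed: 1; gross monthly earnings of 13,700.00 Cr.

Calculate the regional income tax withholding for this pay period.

Regional Income Tax: taxable = 13,700.00 Cr − 1×684.00 Cr = 13,016.00 Cr
  1,064.00 Cr + 19% × (13,016.00 Cr − 8,800.00 Cr) = 1,064.00 Cr + 19% × 4,216.00 Cr = 1,865.04 Cr

1,865.04 Cr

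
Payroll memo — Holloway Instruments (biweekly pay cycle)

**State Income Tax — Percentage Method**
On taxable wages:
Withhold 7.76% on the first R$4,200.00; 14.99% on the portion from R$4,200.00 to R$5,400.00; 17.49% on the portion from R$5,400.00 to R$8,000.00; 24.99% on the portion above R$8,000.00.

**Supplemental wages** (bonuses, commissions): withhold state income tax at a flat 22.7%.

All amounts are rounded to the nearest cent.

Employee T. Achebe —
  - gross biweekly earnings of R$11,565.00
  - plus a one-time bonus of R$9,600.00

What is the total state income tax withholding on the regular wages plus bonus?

R$4,030.63

State Income Tax: taxable = R$11,565.00
  R$960.54 + 24.99% × (R$11,565.00 − R$8,000.00) = R$960.54 + 24.99% × R$3,565.00 = R$1,851.43
Supplemental (22.7% flat on bonus): 22.7% × R$9,600.00 = R$2,179.20
Total state income tax: R$1,851.43 + R$2,179.20 = R$4,030.63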